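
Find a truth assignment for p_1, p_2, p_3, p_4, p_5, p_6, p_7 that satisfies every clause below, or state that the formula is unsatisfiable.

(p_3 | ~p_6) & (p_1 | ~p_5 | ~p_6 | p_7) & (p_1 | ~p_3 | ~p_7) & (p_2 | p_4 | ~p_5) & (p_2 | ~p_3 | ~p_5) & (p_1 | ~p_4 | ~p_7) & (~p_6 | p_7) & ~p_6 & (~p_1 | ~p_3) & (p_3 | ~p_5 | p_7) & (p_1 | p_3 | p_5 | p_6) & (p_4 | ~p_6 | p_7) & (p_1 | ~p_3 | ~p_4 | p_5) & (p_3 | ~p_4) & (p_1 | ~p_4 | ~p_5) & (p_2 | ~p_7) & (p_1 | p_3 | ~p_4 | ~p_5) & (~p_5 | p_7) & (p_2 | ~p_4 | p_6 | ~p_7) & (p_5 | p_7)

p_1: True; p_2: True; p_3: False; p_4: False; p_5: True; p_6: False; p_7: True

Unit clause (~p_6) forces p_6 = False.
Set p_1 = True.
  then (~p_1 | ~p_3) forces p_3 = False.
  then (p_3 | ~p_4) forces p_4 = False.
Try p_2 = False:
  (p_2 | p_4 | ~p_5) forces p_5 = False.
  (p_2 | ~p_7) forces p_7 = False.
  clause (p_5 | p_7) is falsified — backtrack.
So p_2 = True.
Set p_5 = True.
  then (p_3 | ~p_5 | p_7) forces p_7 = True.
All clauses satisfied.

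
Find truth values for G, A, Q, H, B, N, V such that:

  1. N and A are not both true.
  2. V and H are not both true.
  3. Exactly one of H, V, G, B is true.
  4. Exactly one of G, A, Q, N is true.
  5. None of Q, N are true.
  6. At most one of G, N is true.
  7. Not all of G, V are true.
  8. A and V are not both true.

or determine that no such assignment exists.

G = False, A = True, Q = False, H = True, B = False, N = False, V = False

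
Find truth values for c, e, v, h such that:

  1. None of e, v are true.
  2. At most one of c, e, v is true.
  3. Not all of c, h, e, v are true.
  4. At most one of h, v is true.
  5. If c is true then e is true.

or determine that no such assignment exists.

c = False, e = False, v = False, h = False

  (1) {e, v}: 0 true — none ✓
  (2) {c, e, v}: 0 true — at most one ✓
  (3) {c, h, e, v}: 0/4 true — not all ✓
  (4) {h, v}: 0 true — at most one ✓
  (5) c=F ⇒ e: vacuous ✓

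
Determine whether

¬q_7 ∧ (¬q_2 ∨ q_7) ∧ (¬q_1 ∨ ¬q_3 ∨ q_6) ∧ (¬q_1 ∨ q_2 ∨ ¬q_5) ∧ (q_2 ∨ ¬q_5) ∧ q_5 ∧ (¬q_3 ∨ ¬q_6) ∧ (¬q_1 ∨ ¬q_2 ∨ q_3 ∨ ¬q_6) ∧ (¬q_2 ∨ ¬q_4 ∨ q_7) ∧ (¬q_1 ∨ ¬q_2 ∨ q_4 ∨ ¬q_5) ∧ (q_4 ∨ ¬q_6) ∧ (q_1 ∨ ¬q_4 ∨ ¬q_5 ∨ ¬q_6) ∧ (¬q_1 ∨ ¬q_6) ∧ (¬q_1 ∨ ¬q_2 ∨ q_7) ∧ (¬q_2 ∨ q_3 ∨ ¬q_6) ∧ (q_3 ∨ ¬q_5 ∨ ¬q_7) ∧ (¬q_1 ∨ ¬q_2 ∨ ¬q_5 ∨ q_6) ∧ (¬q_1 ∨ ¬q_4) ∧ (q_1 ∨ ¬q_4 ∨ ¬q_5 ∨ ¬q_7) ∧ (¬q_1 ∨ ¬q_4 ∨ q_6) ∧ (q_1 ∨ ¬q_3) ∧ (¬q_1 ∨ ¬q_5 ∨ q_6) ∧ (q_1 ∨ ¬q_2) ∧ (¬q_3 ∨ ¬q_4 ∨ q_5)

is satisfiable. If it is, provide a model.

Unsatisfiable — no assignment works.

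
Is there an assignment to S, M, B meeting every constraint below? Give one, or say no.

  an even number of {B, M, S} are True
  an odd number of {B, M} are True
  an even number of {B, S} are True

S=T, M=F, B=T

{B, M, S}: 2 true → even ✓
{B, M}: 1 true → odd ✓
{B, S}: 2 true → even ✓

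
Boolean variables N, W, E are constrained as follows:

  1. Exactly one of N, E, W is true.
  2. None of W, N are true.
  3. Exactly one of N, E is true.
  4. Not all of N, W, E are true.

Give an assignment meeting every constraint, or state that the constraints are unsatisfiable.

N = False, W = False, E = True

  (1) {N, E, W}: 1 true — exactly one ✓
  (2) {W, N}: 0 true — none ✓
  (3) {N, E}: 1 true — exactly one ✓
  (4) {N, W, E}: 1/3 true — not all ✓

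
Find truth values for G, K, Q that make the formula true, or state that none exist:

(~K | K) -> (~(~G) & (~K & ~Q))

G=T, K=F, Q=F

  (~K | K) -> (~(~G) & (~K & ~Q)) = True
    ~K | K = True
      ~K = True
    ~(~G) & (~K & ~Q) = True
      ~(~G) = True
        ~G = False
      ~K & ~Q = True
        ~K = True
        ~Q = True
The formula evaluates to True.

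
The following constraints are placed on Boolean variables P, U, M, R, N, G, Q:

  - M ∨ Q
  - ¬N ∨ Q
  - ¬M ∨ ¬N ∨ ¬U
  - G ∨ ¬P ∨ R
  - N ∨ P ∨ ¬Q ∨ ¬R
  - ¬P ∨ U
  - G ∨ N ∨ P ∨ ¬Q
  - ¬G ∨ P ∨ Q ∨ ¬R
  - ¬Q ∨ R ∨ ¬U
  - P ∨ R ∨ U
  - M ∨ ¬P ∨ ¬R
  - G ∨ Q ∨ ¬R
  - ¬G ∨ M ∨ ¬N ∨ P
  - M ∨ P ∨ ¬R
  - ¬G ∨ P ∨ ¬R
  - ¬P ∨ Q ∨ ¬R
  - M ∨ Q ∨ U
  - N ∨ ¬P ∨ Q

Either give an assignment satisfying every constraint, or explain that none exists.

P = True, U = True, M = True, R = True, N = False, G = True, Q = True

Set P = True.
  then (¬P ∨ U) forces U = True.
Set M = True.
  then (¬M ∨ ¬N ∨ ¬U) forces N = False.
  then (N ∨ ¬P ∨ Q) forces Q = True.
  then (¬Q ∨ R ∨ ¬U) forces R = True.
Set G = True.
All clauses satisfied.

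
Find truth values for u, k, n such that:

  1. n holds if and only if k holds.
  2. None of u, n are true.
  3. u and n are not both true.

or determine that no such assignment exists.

u=F; k=F; n=F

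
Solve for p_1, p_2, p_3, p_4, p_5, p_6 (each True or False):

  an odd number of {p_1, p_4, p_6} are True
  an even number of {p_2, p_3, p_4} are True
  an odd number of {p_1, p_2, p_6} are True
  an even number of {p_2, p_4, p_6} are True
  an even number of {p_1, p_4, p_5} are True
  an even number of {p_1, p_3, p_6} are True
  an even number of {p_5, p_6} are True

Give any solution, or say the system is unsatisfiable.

Adding constraints 1, 5, 7 mod 2: every variable appears an even number of times on the left, so the left side is 0.
But the right sides sum to 1 (mod 2). 0 ≠ 1 — the system is inconsistent.

UNSATISFIABLE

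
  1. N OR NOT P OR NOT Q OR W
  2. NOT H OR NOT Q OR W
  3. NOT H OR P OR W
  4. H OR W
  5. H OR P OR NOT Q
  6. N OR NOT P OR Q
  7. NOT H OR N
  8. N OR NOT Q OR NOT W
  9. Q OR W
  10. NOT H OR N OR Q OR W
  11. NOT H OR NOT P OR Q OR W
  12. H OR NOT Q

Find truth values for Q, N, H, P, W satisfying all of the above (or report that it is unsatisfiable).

Set Q = True.
  then (H OR NOT Q) forces H = True.
  then (NOT H OR NOT Q OR W) forces W = True.
  then (NOT H OR N) forces N = True.
Set P = True.
All clauses satisfied.

Q = True, N = True, H = True, P = True, W = True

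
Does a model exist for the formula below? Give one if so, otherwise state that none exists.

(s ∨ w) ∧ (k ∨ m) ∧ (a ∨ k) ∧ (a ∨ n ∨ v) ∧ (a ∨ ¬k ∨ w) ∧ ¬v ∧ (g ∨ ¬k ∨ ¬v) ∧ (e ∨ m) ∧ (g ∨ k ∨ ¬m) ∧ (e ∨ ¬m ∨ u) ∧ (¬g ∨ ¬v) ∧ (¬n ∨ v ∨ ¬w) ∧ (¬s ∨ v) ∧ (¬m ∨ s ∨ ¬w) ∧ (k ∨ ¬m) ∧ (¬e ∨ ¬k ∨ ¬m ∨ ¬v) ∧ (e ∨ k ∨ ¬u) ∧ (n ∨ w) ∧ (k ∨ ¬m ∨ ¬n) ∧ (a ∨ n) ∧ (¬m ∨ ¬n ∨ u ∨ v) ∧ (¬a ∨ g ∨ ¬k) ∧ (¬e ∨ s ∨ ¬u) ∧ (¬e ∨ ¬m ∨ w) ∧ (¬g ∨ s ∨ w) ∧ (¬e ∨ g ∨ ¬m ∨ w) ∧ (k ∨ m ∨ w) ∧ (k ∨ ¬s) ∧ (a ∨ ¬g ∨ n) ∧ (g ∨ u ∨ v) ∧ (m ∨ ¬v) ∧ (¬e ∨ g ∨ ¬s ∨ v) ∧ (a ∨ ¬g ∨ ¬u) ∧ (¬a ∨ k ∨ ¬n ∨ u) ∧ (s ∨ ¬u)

n = False; u = False; v = False; w = True; s = False; g = True; m = False; e = True; k = True; a = True

Unit clause (¬v) forces v = False.
In (¬s ∨ v) only ¬s is left, so s = False.
In (s ∨ ¬u) only ¬u is left, so u = False.
In (s ∨ w) only w is left, so w = True.
In (¬n ∨ v ∨ ¬w) only ¬n is left, so n = False.
In (¬m ∨ s ∨ ¬w) only ¬m is left, so m = False.
In (a ∨ n) only a is left, so a = True.
In (g ∨ u ∨ v) only g is left, so g = True.
In (k ∨ m) only k is left, so k = True.
In (e ∨ m) only e is left, so e = True.
All clauses satisfied.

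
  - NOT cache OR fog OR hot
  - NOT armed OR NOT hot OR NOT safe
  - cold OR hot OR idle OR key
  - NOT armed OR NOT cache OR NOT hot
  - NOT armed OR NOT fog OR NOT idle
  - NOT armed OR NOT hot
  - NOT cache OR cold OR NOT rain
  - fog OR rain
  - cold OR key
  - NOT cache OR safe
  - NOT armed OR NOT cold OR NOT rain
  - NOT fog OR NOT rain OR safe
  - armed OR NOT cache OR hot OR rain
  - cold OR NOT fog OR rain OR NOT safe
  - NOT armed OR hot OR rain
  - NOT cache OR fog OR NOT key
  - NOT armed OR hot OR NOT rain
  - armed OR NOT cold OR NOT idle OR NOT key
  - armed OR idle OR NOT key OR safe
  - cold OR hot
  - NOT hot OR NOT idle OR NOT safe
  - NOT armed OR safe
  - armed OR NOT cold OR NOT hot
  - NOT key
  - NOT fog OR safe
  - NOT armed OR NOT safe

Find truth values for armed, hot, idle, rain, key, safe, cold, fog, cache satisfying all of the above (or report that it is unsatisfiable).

armed=F, hot=F, idle=F, rain=T, key=F, safe=T, cold=T, fog=T, cache=T

Unit clause (NOT key) forces key = False.
In (cold OR key) only cold is left, so cold = True.
Set armed = False.
  then (armed OR NOT cold OR NOT hot) forces hot = False.
Set idle = False.
Set rain = True.
Set safe = True.
Set fog = True.
Set cache = True.
All clauses satisfied.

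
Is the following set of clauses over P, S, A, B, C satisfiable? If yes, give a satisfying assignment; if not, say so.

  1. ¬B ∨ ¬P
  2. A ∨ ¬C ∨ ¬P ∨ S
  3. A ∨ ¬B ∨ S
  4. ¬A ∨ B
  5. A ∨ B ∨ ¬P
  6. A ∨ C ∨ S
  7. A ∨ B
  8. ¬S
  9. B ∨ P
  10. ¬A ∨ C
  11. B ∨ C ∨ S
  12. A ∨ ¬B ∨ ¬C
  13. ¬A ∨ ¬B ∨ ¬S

Unit clause (¬S) forces S = False.
Try P = True:
  (¬B ∨ ¬P) forces B = False.
  (¬A ∨ B) forces A = False.
  clause (A ∨ B ∨ ¬P) is falsified — backtrack.
So P = False.
  then (B ∨ P) forces B = True.
  then (A ∨ ¬B ∨ S) forces A = True.
  then (¬A ∨ C) forces C = True.
All clauses satisfied.

P=F; S=F; A=T; B=T; C=T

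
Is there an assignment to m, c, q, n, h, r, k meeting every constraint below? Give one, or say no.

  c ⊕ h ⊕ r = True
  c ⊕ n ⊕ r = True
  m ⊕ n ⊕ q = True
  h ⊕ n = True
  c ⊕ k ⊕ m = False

Unsatisfiable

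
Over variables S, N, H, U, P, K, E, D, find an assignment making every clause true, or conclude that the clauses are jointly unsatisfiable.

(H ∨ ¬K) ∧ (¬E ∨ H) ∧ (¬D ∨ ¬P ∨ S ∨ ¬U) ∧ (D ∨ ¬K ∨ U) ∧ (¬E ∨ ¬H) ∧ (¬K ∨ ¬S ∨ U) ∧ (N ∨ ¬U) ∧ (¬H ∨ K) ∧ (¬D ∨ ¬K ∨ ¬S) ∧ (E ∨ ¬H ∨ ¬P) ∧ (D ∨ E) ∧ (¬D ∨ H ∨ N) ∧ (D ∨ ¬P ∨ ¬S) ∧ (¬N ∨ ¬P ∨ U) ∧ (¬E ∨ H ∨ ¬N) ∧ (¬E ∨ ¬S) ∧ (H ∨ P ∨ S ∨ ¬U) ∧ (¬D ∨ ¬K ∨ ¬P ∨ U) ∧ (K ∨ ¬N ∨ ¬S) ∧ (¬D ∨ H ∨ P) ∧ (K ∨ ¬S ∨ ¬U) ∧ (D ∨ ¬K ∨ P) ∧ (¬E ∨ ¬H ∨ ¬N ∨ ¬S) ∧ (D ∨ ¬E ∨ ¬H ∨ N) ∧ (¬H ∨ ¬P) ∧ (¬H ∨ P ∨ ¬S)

S: False, N: True, H: True, U: False, P: False, K: True, E: False, D: True

Set S = False.
Set N = True.
Set H = True.
  then (¬E ∨ ¬H) forces E = False.
  then (¬H ∨ K) forces K = True.
  then (E ∨ ¬H ∨ ¬P) forces P = False.
  then (D ∨ E) forces D = True.
Set U = False.
All clauses satisfied.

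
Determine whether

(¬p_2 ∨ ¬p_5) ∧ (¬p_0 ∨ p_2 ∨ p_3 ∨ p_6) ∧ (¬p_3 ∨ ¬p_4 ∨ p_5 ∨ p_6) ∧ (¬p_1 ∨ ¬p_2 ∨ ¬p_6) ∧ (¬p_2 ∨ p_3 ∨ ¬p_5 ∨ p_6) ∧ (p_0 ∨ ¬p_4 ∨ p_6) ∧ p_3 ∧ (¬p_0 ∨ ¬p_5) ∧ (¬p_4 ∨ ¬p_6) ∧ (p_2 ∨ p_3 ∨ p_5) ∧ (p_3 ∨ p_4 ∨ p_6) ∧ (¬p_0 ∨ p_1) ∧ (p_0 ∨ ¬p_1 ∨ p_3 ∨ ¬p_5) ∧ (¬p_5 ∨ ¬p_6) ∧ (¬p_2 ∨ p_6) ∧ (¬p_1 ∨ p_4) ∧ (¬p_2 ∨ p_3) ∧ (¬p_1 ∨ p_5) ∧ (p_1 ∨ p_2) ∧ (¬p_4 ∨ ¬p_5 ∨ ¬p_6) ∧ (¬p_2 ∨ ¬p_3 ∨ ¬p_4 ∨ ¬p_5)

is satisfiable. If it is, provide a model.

Unit clause (p_3) forces p_3 = True.
Try p_0 = True:
  (¬p_0 ∨ ¬p_5) forces p_5 = False.
  (¬p_0 ∨ p_1) forces p_1 = True.
  clause (¬p_1 ∨ p_5) is falsified — backtrack.
So p_0 = False.
Try p_1 = True:
  (¬p_1 ∨ p_4) forces p_4 = True.
  (p_0 ∨ ¬p_4 ∨ p_6) forces p_6 = True.
  clause (¬p_4 ∨ ¬p_6) is falsified — backtrack.
So p_1 = False.
  then (p_1 ∨ p_2) forces p_2 = True.
  then (¬p_2 ∨ ¬p_5) forces p_5 = False.
  then (¬p_2 ∨ p_6) forces p_6 = True.
  then (¬p_4 ∨ ¬p_6) forces p_4 = False.
All clauses satisfied.

p_0 = False; p_1 = False; p_2 = True; p_3 = True; p_4 = False; p_5 = False; p_6 = True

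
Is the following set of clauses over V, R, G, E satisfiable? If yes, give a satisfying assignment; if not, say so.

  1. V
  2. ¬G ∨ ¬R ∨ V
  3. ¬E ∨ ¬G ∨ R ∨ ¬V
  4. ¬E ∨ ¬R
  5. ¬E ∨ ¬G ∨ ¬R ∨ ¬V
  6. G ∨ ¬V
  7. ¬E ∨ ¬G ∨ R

V: True; R: False; G: True; E: False

Unit clause (V) forces V = True.
In (G ∨ ¬V) only G is left, so G = True.
Set R = False.
  then (¬E ∨ ¬G ∨ R ∨ ¬V) forces E = False.
Check each clause:
  (V): V holds.
  (¬G ∨ ¬R ∨ V): ¬R holds.
  (¬E ∨ ¬G ∨ R ∨ ¬V): ¬E holds.
  (¬E ∨ ¬R): ¬E holds.
  (¬E ∨ ¬G ∨ ¬R ∨ ¬V): ¬E holds.
  (G ∨ ¬V): G holds.
  (¬E ∨ ¬G ∨ R): ¬E holds.
All clauses satisfied.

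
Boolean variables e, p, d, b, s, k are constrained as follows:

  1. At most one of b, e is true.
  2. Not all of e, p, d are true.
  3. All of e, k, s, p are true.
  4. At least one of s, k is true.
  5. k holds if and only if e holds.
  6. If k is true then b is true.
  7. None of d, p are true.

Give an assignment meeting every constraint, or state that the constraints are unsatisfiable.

Unsatisfiable — no assignment works.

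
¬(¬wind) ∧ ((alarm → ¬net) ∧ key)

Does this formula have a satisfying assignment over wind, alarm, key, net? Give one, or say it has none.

wind=T, alarm=T, key=T, net=F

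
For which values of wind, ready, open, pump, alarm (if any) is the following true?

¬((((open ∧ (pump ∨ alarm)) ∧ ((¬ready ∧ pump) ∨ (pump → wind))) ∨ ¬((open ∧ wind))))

wind: True; ready: False; open: True; pump: False; alarm: False

  ¬((((open ∧ (pump ∨ alarm)) ∧ ((¬ready ∧ pump) ∨ (pump → wind))) ∨ ¬((open ∧ wind)))) = True
    ((open ∧ (pump ∨ alarm)) ∧ ((¬ready ∧ pump) ∨ (pump → wind))) ∨ ¬((open ∧ wind)) = False
      (open ∧ (pump ∨ alarm)) ∧ ((¬ready ∧ pump) ∨ (pump → wind)) = False
        open ∧ (pump ∨ alarm) = False
          pump ∨ alarm = False
        (¬ready ∧ pump) ∨ (pump → wind) = True
          ¬ready ∧ pump = False
            ¬ready = True
          pump → wind = True
      ¬((open ∧ wind)) = False
        open ∧ wind = True
The formula evaluates to True.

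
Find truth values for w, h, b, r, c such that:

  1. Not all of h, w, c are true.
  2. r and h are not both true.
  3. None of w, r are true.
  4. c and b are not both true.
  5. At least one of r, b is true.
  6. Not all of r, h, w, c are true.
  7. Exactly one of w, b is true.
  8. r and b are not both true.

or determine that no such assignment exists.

w=F; h=T; b=T; r=F; c=F

  (1) {h, w, c}: 1/3 true — not all ✓
  (2) r=F, h=T — not both ✓
  (3) {w, r}: 0 true — none ✓
  (4) c=F, b=T — not both ✓
  (5) {r, b}: 1 true — at least one ✓
  (6) {r, h, w, c}: 1/4 true — not all ✓
  (7) {w, b}: 1 true — exactly one ✓
  (8) r=F, b=T — not both ✓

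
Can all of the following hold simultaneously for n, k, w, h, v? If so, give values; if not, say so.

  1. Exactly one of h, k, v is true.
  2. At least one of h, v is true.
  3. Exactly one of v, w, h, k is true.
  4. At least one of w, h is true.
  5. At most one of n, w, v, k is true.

n=F, k=F, w=F, h=T, v=F

  (1) {h, k, v}: 1 true — exactly one ✓
  (2) {h, v}: 1 true — at least one ✓
  (3) {v, w, h, k}: 1 true — exactly one ✓
  (4) {w, h}: 1 true — at least one ✓
  (5) {n, w, v, k}: 0 true — at most one ✓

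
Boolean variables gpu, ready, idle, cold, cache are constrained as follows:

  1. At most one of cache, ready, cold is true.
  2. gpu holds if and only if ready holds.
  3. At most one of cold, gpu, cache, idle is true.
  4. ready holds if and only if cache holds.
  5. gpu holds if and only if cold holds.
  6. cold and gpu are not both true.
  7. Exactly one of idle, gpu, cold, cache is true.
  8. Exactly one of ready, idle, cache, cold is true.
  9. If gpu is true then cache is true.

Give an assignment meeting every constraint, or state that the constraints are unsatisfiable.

gpu = False, ready = False, idle = True, cold = False, cache = False

  (1) {cache, ready, cold}: 0 true — at most one ✓
  (2) gpu=F, ready=F — same ✓
  (3) {cold, gpu, cache, idle}: 1 true — at most one ✓
  (4) ready=F, cache=F — same ✓
  (5) gpu=F, cold=F — same ✓
  (6) cold=F, gpu=F — not both ✓
  (7) {idle, gpu, cold, cache}: 1 true — exactly one ✓
  (8) {ready, idle, cache, cold}: 1 true — exactly one ✓
  (9) gpu=F ⇒ cache: vacuous ✓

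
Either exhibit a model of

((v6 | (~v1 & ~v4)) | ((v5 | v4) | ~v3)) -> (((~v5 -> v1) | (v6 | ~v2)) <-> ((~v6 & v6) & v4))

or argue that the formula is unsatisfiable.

v1: False, v2: True, v3: False, v4: True, v5: False, v6: False

  ((v6 | (~v1 & ~v4)) | ((v5 | v4) | ~v3)) -> (((~v5 -> v1) | (v6 | ~v2)) <-> ((~v6 & v6) & v4)) = True
    (v6 | (~v1 & ~v4)) | ((v5 | v4) | ~v3) = True
      v6 | (~v1 & ~v4) = False
        ~v1 & ~v4 = False
          ~v1 = True
          ~v4 = False
      (v5 | v4) | ~v3 = True
        v5 | v4 = True
        ~v3 = True
    ((~v5 -> v1) | (v6 | ~v2)) <-> ((~v6 & v6) & v4) = True
      (~v5 -> v1) | (v6 | ~v2) = False
        ~v5 -> v1 = False
          ~v5 = True
        v6 | ~v2 = False
          ~v2 = False
      (~v6 & v6) & v4 = False
        ~v6 & v6 = False
          ~v6 = True
The formula evaluates to True.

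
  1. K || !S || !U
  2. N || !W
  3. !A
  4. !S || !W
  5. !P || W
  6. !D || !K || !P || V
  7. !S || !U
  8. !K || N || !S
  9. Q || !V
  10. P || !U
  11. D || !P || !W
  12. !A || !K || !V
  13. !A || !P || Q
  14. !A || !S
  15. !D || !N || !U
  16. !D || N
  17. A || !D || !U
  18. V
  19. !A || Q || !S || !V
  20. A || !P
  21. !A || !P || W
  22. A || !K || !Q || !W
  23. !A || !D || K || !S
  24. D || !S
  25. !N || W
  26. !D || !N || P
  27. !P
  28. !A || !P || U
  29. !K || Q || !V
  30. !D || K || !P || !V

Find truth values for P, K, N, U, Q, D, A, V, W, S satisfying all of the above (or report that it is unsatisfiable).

P: False, K: False, N: True, U: False, Q: True, D: False, A: False, V: True, W: True, S: False

Unit clause (!A) forces A = False.
Unit clause (V) forces V = True.
In (A || !P) only !P is left, so P = False.
In (Q || !V) only Q is left, so Q = True.
In (P || !U) only !U is left, so U = False.
Set K = False.
Set N = True.
  then (!N || W) forces W = True.
  then (!D || !N || P) forces D = False.
  then (!S || !W) forces S = False.
All clauses satisfied.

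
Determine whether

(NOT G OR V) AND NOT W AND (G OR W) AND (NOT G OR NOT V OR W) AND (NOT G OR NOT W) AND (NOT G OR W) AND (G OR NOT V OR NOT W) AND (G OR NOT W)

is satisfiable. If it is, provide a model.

Case W = True:
  Clause (NOT W) is falsified — contradiction.
Case W = False:
  (G OR W) forces G = True.
  Clause (NOT G OR W) is falsified — contradiction.
Both cases fail, so the formula is unsatisfiable.

No satisfying assignment exists.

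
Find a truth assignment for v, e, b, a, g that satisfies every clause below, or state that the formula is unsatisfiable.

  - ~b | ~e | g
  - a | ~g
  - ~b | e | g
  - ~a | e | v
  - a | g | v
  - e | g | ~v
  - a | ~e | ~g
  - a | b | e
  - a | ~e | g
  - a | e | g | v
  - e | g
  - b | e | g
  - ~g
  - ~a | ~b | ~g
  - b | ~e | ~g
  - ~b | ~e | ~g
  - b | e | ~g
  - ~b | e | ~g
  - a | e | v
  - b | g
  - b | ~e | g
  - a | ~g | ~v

Case g = True:
  Clause (~g) is falsified — contradiction.
Case g = False:
  (e | g) forces e = True.
  (~b | ~e | g) forces b = False.
  Clause (b | g) is falsified — contradiction.
Both cases fail, so the formula is unsatisfiable.

The formula is unsatisfiable.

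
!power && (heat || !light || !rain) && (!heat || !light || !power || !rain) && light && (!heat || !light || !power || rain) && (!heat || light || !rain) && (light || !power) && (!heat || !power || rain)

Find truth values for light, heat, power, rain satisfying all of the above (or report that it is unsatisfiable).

light = True; heat = True; power = False; rain = False

Unit clause (!power) forces power = False.
Unit clause (light) forces light = True.
Set heat = True.
Set rain = False.
Check each clause:
  (!power): !power holds.
  (heat || !light || !rain): heat holds.
  (!heat || !light || !power || !rain): !power holds.
  (light): light holds.
  (!heat || !light || !power || rain): !power holds.
  (!heat || light || !rain): light holds.
  (light || !power): light holds.
  (!heat || !power || rain): !power holds.
All clauses satisfied.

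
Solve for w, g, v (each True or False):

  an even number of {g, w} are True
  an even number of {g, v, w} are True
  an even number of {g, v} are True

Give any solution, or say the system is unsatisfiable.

w = False, g = False, v = False

{g, w}: 0 true → even ✓
{g, v, w}: 0 true → even ✓
{g, v}: 0 true → even ✓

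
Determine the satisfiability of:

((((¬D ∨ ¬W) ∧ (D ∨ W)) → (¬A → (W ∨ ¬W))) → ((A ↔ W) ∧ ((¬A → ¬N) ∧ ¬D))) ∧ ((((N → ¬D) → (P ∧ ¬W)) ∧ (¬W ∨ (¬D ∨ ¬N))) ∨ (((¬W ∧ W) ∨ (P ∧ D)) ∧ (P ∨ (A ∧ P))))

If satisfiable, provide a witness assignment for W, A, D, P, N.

W: False; A: False; D: False; P: True; N: False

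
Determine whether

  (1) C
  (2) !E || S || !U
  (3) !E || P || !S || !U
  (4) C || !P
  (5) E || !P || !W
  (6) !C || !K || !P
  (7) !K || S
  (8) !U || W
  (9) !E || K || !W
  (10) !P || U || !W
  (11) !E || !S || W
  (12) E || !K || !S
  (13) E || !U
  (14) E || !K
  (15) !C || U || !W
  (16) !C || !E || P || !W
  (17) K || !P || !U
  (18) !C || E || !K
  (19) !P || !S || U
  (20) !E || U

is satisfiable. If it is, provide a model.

K: False, U: False, W: False, P: False, S: True, E: False, C: True

Unit clause (C) forces C = True.
Try K = True:
  (!C || !K || !P) forces P = False.
  (!K || S) forces S = True.
  (E || !K || !S) forces E = True.
  (!E || P || !S || !U) forces U = False.
  clause (!E || U) is falsified — backtrack.
So K = False.
Set U = False.
  then (!C || U || !W) forces W = False.
  then (!E || U) forces E = False.
Set P = False.
Set S = True.
All clauses satisfied.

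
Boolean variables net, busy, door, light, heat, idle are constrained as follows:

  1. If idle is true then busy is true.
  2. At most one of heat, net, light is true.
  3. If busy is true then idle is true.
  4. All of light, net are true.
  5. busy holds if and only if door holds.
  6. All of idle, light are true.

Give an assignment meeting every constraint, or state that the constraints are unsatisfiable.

UNSATISFIABLE

Case net = True:
  (2) with net=T forces heat = False.
  (2) with net=T forces light = False.
  Constraint (4) is violated (light=F) — contradiction.
Case net = False:
  Constraint (4) is violated (net=F) — contradiction.
Both cases fail — unsatisfiable.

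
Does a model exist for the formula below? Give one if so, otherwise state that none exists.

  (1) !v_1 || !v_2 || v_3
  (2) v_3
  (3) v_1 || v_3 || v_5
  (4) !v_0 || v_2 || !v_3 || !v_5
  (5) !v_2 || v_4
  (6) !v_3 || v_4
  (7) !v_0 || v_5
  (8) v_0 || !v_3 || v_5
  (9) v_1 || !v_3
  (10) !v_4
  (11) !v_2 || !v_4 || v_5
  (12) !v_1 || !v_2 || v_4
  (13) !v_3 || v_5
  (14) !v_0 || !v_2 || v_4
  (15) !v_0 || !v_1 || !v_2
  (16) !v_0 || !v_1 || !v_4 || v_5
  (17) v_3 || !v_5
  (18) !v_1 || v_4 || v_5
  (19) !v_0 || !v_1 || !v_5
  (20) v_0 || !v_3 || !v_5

The formula is unsatisfiable.

Case v_3 = True:
  (!v_3 || v_4) forces v_4 = True.
  Clause (!v_4) is falsified — contradiction.
Case v_3 = False:
  Clause (v_3) is falsified — contradiction.
Both cases fail, so the formula is unsatisfiable.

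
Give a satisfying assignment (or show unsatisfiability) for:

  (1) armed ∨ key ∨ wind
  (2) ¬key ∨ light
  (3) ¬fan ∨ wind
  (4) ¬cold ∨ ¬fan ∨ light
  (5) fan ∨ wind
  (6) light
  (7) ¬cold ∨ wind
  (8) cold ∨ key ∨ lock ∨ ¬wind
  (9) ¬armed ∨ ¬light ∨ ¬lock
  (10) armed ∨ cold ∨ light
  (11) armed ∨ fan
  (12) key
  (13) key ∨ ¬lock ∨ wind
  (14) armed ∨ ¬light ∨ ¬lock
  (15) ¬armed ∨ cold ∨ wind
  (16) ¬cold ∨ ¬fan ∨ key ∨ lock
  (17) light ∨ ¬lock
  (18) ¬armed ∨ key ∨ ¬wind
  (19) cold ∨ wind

light = True, lock = False, armed = True, cold = False, wind = True, fan = True, key = True

Unit clause (light) forces light = True.
Unit clause (key) forces key = True.
Set lock = False.
Set armed = True.
Set cold = False.
  then (¬armed ∨ cold ∨ wind) forces wind = True.
Set fan = True.
All clauses satisfied.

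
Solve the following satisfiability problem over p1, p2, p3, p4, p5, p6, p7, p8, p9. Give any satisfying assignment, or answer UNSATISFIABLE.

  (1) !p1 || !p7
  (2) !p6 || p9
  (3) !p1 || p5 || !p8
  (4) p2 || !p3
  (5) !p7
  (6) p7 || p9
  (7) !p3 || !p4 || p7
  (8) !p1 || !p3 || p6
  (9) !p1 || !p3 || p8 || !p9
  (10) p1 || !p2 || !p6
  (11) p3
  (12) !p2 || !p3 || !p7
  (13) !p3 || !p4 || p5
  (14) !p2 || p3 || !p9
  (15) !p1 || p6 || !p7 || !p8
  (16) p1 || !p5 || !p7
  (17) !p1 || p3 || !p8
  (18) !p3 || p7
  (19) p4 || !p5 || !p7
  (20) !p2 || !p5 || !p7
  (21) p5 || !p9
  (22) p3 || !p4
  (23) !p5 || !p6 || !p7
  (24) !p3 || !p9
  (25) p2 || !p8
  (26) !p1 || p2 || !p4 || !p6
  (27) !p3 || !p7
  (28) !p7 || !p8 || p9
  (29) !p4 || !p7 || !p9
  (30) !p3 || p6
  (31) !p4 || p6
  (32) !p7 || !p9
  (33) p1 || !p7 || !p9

UNSATISFIABLE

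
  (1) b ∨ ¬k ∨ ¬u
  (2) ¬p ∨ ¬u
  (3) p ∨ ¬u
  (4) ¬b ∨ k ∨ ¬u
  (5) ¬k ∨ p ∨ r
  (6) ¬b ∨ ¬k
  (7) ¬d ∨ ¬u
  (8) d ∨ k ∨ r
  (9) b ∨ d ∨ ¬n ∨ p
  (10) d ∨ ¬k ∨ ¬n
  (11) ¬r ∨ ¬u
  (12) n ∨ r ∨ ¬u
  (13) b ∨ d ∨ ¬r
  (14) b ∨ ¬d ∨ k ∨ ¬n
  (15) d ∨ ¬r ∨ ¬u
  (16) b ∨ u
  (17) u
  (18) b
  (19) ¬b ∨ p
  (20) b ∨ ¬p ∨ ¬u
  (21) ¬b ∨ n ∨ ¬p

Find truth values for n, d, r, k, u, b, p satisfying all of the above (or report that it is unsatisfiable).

Case u = True:
  (¬p ∨ ¬u) forces p = False.
  Clause (p ∨ ¬u) is falsified — contradiction.
Case u = False:
  Clause (u) is falsified — contradiction.
Both cases fail, so the formula is unsatisfiable.

Unsatisfiable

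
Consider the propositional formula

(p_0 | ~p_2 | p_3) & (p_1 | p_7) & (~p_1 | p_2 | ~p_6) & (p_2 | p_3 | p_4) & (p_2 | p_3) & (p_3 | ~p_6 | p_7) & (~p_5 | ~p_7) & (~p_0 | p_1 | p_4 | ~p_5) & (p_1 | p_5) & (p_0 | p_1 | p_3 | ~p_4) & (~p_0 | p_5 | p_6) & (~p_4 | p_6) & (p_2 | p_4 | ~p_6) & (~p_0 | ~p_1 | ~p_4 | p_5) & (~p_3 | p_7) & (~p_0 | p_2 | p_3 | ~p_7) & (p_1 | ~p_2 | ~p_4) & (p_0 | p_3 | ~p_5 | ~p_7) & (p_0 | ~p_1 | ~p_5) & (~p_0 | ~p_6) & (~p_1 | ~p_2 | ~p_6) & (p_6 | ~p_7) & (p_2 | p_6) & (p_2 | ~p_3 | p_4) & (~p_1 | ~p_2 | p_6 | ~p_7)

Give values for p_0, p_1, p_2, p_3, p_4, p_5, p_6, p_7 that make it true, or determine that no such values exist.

p_0 = True; p_1 = True; p_2 = True; p_3 = False; p_4 = False; p_5 = True; p_6 = False; p_7 = False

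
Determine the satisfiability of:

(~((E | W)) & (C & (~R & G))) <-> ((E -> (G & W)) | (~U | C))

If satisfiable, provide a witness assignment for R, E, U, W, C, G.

R = False, E = True, U = True, W = False, C = False, G = False

  (~((E | W)) & (C & (~R & G))) <-> ((E -> (G & W)) | (~U | C)) = True
    ~((E | W)) & (C & (~R & G)) = False
      ~((E | W)) = False
        E | W = True
      C & (~R & G) = False
        ~R & G = False
          ~R = True
    (E -> (G & W)) | (~U | C) = False
      E -> (G & W) = False
        G & W = False
      ~U | C = False
        ~U = False
The formula evaluates to True.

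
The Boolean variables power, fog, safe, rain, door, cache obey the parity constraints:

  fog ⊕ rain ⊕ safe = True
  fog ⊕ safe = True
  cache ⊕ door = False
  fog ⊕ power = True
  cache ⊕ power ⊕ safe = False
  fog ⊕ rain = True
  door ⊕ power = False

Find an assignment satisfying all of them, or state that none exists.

power = False; fog = True; safe = False; rain = False; door = False; cache = False

fog ⊕ rain ⊕ safe = T ⊕ F ⊕ F = True ✓
fog ⊕ safe = T ⊕ F = True ✓
cache ⊕ door = F ⊕ F = False ✓
fog ⊕ power = T ⊕ F = True ✓
cache ⊕ power ⊕ safe = F ⊕ F ⊕ F = False ✓
fog ⊕ rain = T ⊕ F = True ✓
door ⊕ power = F ⊕ F = False ✓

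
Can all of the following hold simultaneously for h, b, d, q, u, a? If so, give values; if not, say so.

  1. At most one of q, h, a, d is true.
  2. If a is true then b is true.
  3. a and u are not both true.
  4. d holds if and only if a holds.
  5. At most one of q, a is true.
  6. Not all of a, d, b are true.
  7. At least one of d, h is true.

h = True; b = False; d = False; q = False; u = False; a = False

  (1) {q, h, a, d}: 1 true — at most one ✓
  (2) a=F ⇒ b: vacuous ✓
  (3) a=F, u=F — not both ✓
  (4) d=F, a=F — same ✓
  (5) {q, a}: 0 true — at most one ✓
  (6) {a, d, b}: 0/3 true — not all ✓
  (7) {d, h}: 1 true — at least one ✓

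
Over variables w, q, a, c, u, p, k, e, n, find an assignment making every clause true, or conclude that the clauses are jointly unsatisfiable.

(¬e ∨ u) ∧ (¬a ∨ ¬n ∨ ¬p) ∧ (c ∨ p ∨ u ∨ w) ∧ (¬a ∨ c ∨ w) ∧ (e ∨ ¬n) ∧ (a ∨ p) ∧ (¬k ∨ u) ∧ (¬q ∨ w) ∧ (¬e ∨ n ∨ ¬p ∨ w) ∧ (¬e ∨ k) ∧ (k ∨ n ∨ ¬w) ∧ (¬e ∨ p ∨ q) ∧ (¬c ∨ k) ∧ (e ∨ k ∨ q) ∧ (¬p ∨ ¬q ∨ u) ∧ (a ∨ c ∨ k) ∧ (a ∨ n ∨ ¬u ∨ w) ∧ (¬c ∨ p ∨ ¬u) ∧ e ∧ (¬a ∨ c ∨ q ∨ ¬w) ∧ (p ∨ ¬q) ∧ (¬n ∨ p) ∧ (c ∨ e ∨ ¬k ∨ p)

Unit clause (e) forces e = True.
In (¬e ∨ u) only u is left, so u = True.
In (¬e ∨ k) only k is left, so k = True.
Set w = False.
  then (¬q ∨ w) forces q = False.
  then (¬e ∨ p ∨ q) forces p = True.
  then (¬e ∨ n ∨ ¬p ∨ w) forces n = True.
  then (¬a ∨ ¬n ∨ ¬p) forces a = False.
Set c = False.
All clauses satisfied.

w=F; q=F; a=F; c=F; u=T; p=T; k=T; e=T; n=T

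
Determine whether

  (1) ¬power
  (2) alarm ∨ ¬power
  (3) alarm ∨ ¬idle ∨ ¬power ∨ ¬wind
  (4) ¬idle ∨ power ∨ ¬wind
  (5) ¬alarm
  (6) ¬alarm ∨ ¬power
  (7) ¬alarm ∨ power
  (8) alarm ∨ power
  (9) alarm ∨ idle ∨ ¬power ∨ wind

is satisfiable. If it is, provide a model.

Unsatisfiable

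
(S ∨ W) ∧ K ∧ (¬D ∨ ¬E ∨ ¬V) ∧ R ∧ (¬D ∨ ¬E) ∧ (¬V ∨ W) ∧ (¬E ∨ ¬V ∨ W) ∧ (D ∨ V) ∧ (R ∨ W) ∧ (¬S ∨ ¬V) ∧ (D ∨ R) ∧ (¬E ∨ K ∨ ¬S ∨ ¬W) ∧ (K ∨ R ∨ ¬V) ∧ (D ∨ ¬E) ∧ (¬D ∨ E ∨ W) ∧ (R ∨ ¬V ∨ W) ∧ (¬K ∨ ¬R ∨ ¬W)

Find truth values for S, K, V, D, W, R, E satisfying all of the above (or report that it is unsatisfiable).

Case K = True:
  (R) forces R = True.
  (¬K ∨ ¬R ∨ ¬W) forces W = False.
  (S ∨ W) forces S = True.
  (¬V ∨ W) forces V = False.
  (D ∨ V) forces D = True.
  (¬D ∨ ¬E) forces E = False.
  Clause (¬D ∨ E ∨ W) is falsified — contradiction.
Case K = False:
  Clause (K) is falsified — contradiction.
Both cases fail, so the formula is unsatisfiable.

Unsatisfiable — no assignment works.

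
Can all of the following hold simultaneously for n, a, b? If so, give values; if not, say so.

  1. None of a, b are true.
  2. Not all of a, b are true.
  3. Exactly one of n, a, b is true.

n=T, a=F, b=F

  (1) {a, b}: 0 true — none ✓
  (2) {a, b}: 0/2 true — not all ✓
  (3) {n, a, b}: 1 true — exactly one ✓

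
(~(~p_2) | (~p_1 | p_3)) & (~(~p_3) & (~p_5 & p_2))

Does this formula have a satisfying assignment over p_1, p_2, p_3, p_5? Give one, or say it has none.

p_1 = False, p_2 = True, p_3 = True, p_5 = False

  ~(~p_2) | (~p_1 | p_3) = True
    ~(~p_2) = True
      ~p_2 = False
    ~p_1 | p_3 = True
      ~p_1 = True
  ~(~p_3) & (~p_5 & p_2) = True
    ~(~p_3) = True
      ~p_3 = False
    ~p_5 & p_2 = True
      ~p_5 = True
Both conjuncts True, so the formula holds.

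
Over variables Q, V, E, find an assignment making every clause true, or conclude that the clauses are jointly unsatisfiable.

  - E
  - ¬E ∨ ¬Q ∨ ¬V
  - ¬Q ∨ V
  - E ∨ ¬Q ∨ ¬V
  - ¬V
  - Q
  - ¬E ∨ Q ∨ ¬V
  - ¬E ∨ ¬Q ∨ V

Case Q = True:
  (E) forces E = True.
  (¬E ∨ ¬Q ∨ ¬V) forces V = False.
  Clause (¬Q ∨ V) is falsified — contradiction.
Case Q = False:
  Clause (Q) is falsified — contradiction.
Both cases fail, so the formula is unsatisfiable.

Unsatisfiable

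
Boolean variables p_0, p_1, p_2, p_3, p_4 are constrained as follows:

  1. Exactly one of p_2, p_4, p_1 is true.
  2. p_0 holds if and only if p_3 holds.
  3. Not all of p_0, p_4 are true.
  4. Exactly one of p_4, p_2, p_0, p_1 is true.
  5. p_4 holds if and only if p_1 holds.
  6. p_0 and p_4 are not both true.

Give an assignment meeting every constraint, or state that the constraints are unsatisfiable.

p_0 = False, p_1 = False, p_2 = True, p_3 = False, p_4 = False

  (1) {p_2, p_4, p_1}: 1 true — exactly one ✓
  (2) p_0=F, p_3=F — same ✓
  (3) {p_0, p_4}: 0/2 true — not all ✓
  (4) {p_4, p_2, p_0, p_1}: 1 true — exactly one ✓
  (5) p_4=F, p_1=F — same ✓
  (6) p_0=F, p_4=F — not both ✓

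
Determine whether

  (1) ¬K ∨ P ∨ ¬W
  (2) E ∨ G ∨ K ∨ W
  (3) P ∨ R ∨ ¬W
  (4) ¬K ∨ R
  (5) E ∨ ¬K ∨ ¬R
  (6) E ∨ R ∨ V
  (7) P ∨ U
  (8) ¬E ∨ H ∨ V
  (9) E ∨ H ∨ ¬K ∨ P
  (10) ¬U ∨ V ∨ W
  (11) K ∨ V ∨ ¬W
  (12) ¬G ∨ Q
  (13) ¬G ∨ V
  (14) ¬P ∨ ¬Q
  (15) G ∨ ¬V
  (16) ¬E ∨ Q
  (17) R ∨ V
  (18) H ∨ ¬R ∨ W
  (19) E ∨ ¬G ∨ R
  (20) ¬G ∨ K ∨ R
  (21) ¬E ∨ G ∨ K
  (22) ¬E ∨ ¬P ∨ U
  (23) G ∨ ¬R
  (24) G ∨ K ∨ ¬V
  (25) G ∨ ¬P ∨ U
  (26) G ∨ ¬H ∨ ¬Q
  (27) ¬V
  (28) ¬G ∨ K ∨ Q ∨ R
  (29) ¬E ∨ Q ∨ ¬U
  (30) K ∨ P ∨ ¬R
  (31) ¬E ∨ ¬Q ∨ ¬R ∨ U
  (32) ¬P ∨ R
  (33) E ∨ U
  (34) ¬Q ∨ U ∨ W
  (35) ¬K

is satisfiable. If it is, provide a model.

UNSATISFIABLE

Case V = True:
  Clause (¬V) is falsified — contradiction.
Case V = False:
  (¬G ∨ V) forces G = False.
  (R ∨ V) forces R = True.
  Clause (G ∨ ¬R) is falsified — contradiction.
Both cases fail, so the formula is unsatisfiable.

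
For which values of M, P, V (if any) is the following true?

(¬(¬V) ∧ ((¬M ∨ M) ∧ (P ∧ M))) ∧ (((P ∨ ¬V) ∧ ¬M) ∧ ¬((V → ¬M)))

UNSATISFIABLE

Case M = True: the conjunct ¬M is False.
Case M = False: the conjunct M is False.
Both cases fail — unsatisfiable.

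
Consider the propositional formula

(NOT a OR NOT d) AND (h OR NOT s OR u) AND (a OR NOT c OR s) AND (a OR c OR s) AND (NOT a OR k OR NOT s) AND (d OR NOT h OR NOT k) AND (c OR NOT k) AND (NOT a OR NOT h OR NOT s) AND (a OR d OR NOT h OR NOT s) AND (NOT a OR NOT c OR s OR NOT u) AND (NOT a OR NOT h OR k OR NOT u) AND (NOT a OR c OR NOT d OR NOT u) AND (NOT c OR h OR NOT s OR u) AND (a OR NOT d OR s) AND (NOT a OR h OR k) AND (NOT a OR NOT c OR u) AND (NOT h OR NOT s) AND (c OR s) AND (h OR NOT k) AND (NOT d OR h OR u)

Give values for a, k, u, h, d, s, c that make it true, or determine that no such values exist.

Set a = False.
Try k = True:
  (c OR NOT k) forces c = True.
  (a OR NOT c OR s) forces s = True.
  (NOT h OR NOT s) forces h = False.
  clause (h OR NOT k) is falsified — backtrack.
So k = False.
Set u = True.
Set h = False.
Set d = True.
  then (a OR NOT d OR s) forces s = True.
Set c = True.
All clauses satisfied.

a=F; k=F; u=T; h=F; d=T; s=T; c=T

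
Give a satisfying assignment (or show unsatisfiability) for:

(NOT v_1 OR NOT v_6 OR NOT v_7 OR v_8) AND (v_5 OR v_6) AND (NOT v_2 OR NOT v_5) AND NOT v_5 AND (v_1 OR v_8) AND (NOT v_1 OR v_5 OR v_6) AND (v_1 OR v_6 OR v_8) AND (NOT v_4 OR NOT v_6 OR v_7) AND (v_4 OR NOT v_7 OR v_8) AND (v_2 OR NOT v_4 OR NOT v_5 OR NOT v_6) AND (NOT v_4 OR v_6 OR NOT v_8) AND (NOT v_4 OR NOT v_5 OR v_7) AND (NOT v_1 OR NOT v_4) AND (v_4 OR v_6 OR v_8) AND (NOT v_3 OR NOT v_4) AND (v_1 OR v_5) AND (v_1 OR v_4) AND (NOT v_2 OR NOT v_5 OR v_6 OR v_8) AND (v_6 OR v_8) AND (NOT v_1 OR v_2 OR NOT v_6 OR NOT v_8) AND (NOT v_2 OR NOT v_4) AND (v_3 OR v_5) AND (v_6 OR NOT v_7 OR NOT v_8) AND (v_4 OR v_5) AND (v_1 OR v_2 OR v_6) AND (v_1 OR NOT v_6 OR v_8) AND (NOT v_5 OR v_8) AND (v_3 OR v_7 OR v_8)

Unsatisfiable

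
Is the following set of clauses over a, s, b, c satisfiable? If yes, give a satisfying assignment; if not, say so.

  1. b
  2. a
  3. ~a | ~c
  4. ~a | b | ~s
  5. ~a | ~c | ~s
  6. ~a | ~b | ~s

a = True; s = False; b = True; c = False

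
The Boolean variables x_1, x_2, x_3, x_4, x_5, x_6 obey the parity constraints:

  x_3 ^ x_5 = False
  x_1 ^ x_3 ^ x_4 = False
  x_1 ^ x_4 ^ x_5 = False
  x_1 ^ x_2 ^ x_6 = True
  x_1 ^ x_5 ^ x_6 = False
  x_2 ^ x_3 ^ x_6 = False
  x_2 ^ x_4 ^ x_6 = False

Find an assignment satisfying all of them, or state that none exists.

x_1=F, x_2=F, x_3=T, x_4=T, x_5=T, x_6=T

x_3 ^ x_5 = T ^ T = False ✓
x_1 ^ x_3 ^ x_4 = F ^ T ^ T = False ✓
x_1 ^ x_4 ^ x_5 = F ^ T ^ T = False ✓
x_1 ^ x_2 ^ x_6 = F ^ F ^ T = True ✓
x_1 ^ x_5 ^ x_6 = F ^ T ^ T = False ✓
x_2 ^ x_3 ^ x_6 = F ^ T ^ T = False ✓
x_2 ^ x_4 ^ x_6 = F ^ T ^ T = False ✓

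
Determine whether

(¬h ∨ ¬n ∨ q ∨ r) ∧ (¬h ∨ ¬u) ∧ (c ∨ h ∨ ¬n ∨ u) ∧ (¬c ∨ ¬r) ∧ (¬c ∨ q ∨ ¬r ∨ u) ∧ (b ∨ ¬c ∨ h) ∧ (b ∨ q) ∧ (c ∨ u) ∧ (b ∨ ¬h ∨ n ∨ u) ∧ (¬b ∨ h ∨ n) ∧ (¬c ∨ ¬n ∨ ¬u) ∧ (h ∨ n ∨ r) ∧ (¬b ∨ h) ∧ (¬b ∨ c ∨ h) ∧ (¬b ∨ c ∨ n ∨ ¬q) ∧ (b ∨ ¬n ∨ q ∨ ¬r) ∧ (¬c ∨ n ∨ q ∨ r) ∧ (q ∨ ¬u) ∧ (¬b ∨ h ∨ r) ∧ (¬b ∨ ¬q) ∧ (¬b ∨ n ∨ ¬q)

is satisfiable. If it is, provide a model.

Set c = True.
  then (¬c ∨ ¬r) forces r = False.
Set n = True.
  then (¬c ∨ ¬n ∨ ¬u) forces u = False.
Set b = False.
  then (b ∨ ¬c ∨ h) forces h = True.
  then (b ∨ q) forces q = True.
All clauses satisfied.

c = True; n = True; b = False; r = False; h = True; q = True; u = False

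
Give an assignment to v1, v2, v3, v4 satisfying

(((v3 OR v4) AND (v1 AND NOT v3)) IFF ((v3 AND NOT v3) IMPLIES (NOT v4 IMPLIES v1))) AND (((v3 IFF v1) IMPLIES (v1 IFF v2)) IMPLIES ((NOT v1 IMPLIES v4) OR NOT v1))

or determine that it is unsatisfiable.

v1: True; v2: True; v3: False; v4: True

  ((v3 OR v4) AND (v1 AND NOT v3)) IFF ((v3 AND NOT v3) IMPLIES (NOT v4 IMPLIES v1)) = True
    (v3 OR v4) AND (v1 AND NOT v3) = True
      v3 OR v4 = True
      v1 AND NOT v3 = True
        NOT v3 = True
    (v3 AND NOT v3) IMPLIES (NOT v4 IMPLIES v1) = True
      v3 AND NOT v3 = False
        NOT v3 = True
      NOT v4 IMPLIES v1 = True
        NOT v4 = False
  ((v3 IFF v1) IMPLIES (v1 IFF v2)) IMPLIES ((NOT v1 IMPLIES v4) OR NOT v1) = True
    (v3 IFF v1) IMPLIES (v1 IFF v2) = True
      v3 IFF v1 = False
      v1 IFF v2 = True
    (NOT v1 IMPLIES v4) OR NOT v1 = True
      NOT v1 IMPLIES v4 = True
        NOT v1 = False
      NOT v1 = False
Both conjuncts True, so the formula holds.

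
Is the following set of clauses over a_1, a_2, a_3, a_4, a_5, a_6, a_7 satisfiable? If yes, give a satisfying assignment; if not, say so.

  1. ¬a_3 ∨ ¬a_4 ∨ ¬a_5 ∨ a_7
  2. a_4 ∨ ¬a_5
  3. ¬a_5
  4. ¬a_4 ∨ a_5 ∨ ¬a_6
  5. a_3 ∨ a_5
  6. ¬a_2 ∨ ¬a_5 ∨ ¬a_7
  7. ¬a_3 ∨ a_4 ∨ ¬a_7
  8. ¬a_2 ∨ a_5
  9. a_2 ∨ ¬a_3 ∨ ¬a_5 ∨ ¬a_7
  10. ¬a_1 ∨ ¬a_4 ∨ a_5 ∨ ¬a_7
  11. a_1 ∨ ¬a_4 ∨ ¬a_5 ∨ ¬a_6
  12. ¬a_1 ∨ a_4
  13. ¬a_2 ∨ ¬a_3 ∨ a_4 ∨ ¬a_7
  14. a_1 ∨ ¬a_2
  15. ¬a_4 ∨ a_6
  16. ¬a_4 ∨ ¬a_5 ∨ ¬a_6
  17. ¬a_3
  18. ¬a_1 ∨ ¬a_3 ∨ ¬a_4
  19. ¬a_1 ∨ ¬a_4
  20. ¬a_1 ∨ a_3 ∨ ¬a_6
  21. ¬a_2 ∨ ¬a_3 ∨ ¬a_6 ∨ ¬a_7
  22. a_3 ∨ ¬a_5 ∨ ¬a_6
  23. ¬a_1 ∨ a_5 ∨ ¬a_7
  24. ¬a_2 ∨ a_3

Case a_3 = True:
  Clause (¬a_3) is falsified — contradiction.
Case a_3 = False:
  (¬a_5) forces a_5 = False.
  Clause (a_3 ∨ a_5) is falsified — contradiction.
Both cases fail, so the formula is unsatisfiable.

Unsatisfiable — no assignment works.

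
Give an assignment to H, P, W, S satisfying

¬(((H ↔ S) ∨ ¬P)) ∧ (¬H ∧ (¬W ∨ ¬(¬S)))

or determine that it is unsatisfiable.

H=F, P=T, W=T, S=T

  ¬(((H ↔ S) ∨ ¬P)) = True
    (H ↔ S) ∨ ¬P = False
      H ↔ S = False
      ¬P = False
  ¬H ∧ (¬W ∨ ¬(¬S)) = True
    ¬H = True
    ¬W ∨ ¬(¬S) = True
      ¬W = False
      ¬(¬S) = True
        ¬S = False
Both conjuncts True, so the formula holds.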